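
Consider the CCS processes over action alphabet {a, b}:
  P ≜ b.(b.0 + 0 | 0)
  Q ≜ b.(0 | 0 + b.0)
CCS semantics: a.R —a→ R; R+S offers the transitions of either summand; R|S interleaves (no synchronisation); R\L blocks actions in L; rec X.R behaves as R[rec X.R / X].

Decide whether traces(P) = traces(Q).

trace-equivalent

Reachable graph of P (3 states):
  u0 = b.(b.0 + 0 | 0) ⊢ -b-> u1
  u1 = b.0 + 0 | 0 ⊢ -b-> u2
  u2 = 0 ⊢ ∅
Reachable graph of Q (3 states):
  v0 = b.(0 | 0 + b.0) ⊢ -b-> v1
  v1 = 0 | 0 + b.0 ⊢ -b-> v2
  v2 = 0 ⊢ ∅
Partition-refinement fixed point:
  B0 = {u0, v0}
  B1 = {u1, v1}
  B2 = {u2, v2}
u0 ∈ B0, v0 ∈ B0 → same block
Bisimilar ⇒ trace-equivalent.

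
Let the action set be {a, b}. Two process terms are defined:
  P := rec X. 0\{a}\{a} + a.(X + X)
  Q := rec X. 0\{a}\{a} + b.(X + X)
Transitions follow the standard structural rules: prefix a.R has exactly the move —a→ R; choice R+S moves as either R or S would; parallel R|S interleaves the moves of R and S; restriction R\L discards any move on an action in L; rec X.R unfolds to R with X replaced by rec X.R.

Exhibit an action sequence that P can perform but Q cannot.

LTS(P): 2 reachable states
  p0 = rec X. 0\{a}\{a} + a.(X + X) has moves --a--▸ p1
  p1 = (rec X. 0\{a}\{a} + a.(X + X)) + (rec X. 0\{a}\{a} + a.(X + X)) has moves --a--▸ p1
LTS(Q): 2 reachable states
  q0 = rec X. 0\{a}\{a} + b.(X + X) has moves --b--▸ q1
  q1 = (rec X. 0\{a}\{a} + b.(X + X)) + (rec X. 0\{a}\{a} + b.(X + X)) has moves --b--▸ q1
Executing a from P (initial set {p0}):
  after a @ step 1: {p1}
  ✓ P
Executing a from Q (initial set {q0}):
  after a @ step 1: ∅ (Q stuck)

a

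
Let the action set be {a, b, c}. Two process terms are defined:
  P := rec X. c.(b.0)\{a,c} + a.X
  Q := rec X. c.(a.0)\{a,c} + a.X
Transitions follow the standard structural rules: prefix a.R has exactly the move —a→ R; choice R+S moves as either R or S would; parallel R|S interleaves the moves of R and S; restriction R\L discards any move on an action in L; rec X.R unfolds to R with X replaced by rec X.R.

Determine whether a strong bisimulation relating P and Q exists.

not bisimilar

LTS(P): 3 reachable states
  u0 = rec X. c.(b.0)\{a,c} + a.X → =a=> u0, =c=> u1
  u1 = (b.0)\{a,c} → =b=> u2
  u2 = 0\{a,c} → stopped
LTS(Q): 2 reachable states
  v0 = rec X. c.(a.0)\{a,c} + a.X → =a=> v0, =c=> v1
  v1 = (a.0)\{a,c} → stopped
Bisimilarity quotient blocks:
  B0 = {u0}
  B1 = {u1}
  B2 = {u2, v1}
  B3 = {v0}
u0 ∈ B0, v0 ∈ B3 → different blocks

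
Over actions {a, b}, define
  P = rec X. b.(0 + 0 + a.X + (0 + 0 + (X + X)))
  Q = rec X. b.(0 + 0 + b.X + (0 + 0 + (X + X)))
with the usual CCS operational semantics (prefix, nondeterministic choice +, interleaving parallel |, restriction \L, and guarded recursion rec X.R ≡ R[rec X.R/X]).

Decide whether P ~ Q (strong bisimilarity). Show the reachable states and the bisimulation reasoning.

not bisimilar

Reachable graph of P (2 states):
  m0 = rec X. b.(0 + 0 + a.X + (0 + 0 + (X + X))) has moves —b→ m1
  m1 = 0 + 0 + a.(rec X. b.(0 + 0 + a.X + (0 + 0 + (X + X)))) + (0 + 0 + ((rec X. b.(0 + 0 + a.X + (0 + 0 + (X + X)))) + (rec X. b.(0 + 0 + a.X + (0 + 0 + (X + X)))))) has moves —a→ m0, —b→ m1
Reachable graph of Q (2 states):
  n0 = rec X. b.(0 + 0 + b.X + (0 + 0 + (X + X))) has moves —b→ n1
  n1 = 0 + 0 + b.(rec X. b.(0 + 0 + b.X + (0 + 0 + (X + X)))) + (0 + 0 + ((rec X. b.(0 + 0 + b.X + (0 + 0 + (X + X)))) + (rec X. b.(0 + 0 + b.X + (0 + 0 + (X + X)))))) has moves —b→ n0, —b→ n1
Partition-refinement fixed point:
  B0 = {m0}
  B1 = {m1}
  B2 = {n0, n1}
m0 ∈ B0, n0 ∈ B2 → different blocks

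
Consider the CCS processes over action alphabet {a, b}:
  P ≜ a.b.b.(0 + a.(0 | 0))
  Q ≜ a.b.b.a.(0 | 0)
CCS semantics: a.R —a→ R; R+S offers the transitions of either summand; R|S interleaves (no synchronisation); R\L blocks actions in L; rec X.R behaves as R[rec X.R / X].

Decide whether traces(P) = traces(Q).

YES

P's transition system — 5 states:
  p0 = a.b.b.(0 + a.(0 | 0)) → =a=> p1
  p1 = b.b.(0 + a.(0 | 0)) → =b=> p2
  p2 = b.(0 + a.(0 | 0)) → =b=> p3
  p3 = 0 + a.(0 | 0) → =a=> p4
  p4 = 0 | 0 → ·
Q's transition system — 5 states:
  q0 = a.b.b.a.(0 | 0) → =a=> q1
  q1 = b.b.a.(0 | 0) → =b=> q2
  q2 = b.a.(0 | 0) → =b=> q3
  q3 = a.(0 | 0) → =a=> q4
  q4 = 0 | 0 → ·
Bisimilarity quotient blocks:
  B0 = {p0, q0}
  B1 = {p1, q1}
  B2 = {p2, q2}
  B3 = {p3, q3}
  B4 = {p4, q4}
p0 ∈ B0, q0 ∈ B0 → same block
Bisimilar ⇒ trace-equivalent.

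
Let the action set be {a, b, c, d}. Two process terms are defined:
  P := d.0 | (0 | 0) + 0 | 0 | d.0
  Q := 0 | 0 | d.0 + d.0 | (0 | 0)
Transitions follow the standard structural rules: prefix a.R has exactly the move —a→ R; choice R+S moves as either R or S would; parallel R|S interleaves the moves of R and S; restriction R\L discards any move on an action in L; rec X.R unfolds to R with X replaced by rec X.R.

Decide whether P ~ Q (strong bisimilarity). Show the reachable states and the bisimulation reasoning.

YES

LTS(P): 3 reachable states
  p0 = d.0 | (0 | 0) + 0 | 0 | d.0 | —d→ p1, —d→ p2
  p1 = 0 | (0 | 0) | ∅
  p2 = 0 | 0 | 0 | ∅
LTS(Q): 3 reachable states
  q0 = 0 | 0 | d.0 + d.0 | (0 | 0) | —d→ q1, —d→ q2
  q1 = 0 | (0 | 0) | ∅
  q2 = 0 | 0 | 0 | ∅
Partition-refinement fixed point:
  B0 = {p0, q0}
  B1 = {p1, p2, q1, q2}
p0 ∈ B0, q0 ∈ B0 → same block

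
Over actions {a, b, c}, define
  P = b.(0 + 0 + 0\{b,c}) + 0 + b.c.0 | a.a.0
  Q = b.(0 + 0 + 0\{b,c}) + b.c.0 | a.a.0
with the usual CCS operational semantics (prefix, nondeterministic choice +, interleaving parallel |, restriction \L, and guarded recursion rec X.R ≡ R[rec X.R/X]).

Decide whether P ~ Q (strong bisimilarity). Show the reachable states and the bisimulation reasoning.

bisimilar

LTS(P): 10 reachable states
  s0 = b.(0 + 0 + 0\{b,c}) + 0 + b.c.0 | a.a.0 → -a-> s1, -b-> s2, -b-> s3
  s1 = b.c.0 | a.0 → -a-> s4, -b-> s5
  s2 = 0 + 0 + 0\{b,c} → ·
  s3 = c.0 | a.a.0 → -a-> s5, -c-> s6
  s4 = b.c.0 | 0 → -b-> s7
  s5 = c.0 | a.0 → -a-> s7, -c-> s8
  s6 = 0 | a.a.0 → -a-> s8
  s7 = c.0 | 0 → -c-> s9
  s8 = 0 | a.0 → -a-> s9
  s9 = 0 | 0 → ·
LTS(Q): 10 reachable states
  t0 = b.(0 + 0 + 0\{b,c}) + b.c.0 | a.a.0 → -a-> t1, -b-> t2, -b-> t3
  t1 = b.c.0 | a.0 → -a-> t4, -b-> t5
  t2 = 0 + 0 + 0\{b,c} → ·
  t3 = c.0 | a.a.0 → -a-> t5, -c-> t6
  t4 = b.c.0 | 0 → -b-> t7
  t5 = c.0 | a.0 → -a-> t7, -c-> t8
  t6 = 0 | a.a.0 → -a-> t8
  t7 = c.0 | 0 → -c-> t9
  t8 = 0 | a.0 → -a-> t9
  t9 = 0 | 0 → ·
Coarsest stable partition (strong bisimilarity classes):
  B0 = {s0, t0}
  B1 = {s1, t1}
  B2 = {s5, t5}
  B3 = {s7, t7}
  B4 = {s2, s9, t2, t9}
  B5 = {s8, t8}
  B6 = {s4, t4}
  B7 = {s3, t3}
  B8 = {s6, t6}
s0 ∈ B0, t0 ∈ B0 → same block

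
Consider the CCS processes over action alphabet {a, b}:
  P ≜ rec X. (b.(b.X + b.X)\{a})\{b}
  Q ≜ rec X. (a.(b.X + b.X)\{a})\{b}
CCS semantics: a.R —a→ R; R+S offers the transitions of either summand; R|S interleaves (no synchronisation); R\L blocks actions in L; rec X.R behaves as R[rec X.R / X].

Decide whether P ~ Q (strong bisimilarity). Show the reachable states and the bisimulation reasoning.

not bisimilar

P's transition system — 1 states:
  u0 = rec X. (b.(b.X + b.X)\{a})\{b} ⊢ ∅
Q's transition system — 2 states:
  v0 = rec X. (a.(b.X + b.X)\{a})\{b} ⊢ —a→ v1
  v1 = (b.(rec X. (a.(b.X + b.X)\{a})\{b}) + b.(rec X. (a.(b.X + b.X)\{a})\{b}))\{a}\{b} ⊢ ∅
Partition-refinement fixed point:
  B0 = {u0, v1}
  B1 = {v0}
u0 ∈ B0, v0 ∈ B1 → different blocks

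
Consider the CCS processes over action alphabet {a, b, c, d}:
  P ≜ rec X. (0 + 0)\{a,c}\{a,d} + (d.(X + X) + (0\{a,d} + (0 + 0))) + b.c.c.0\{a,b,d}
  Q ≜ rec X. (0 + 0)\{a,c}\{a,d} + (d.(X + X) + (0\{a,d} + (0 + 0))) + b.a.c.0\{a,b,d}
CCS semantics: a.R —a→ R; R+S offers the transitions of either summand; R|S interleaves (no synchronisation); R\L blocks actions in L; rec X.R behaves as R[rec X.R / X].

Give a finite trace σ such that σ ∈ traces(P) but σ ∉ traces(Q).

bc

LTS(P): 5 reachable states
  m0 = rec X. (0 + 0)\{a,c}\{a,d} + (d.(X + X) + (0\{a,d} + (0 + 0))) + b.c.c.0\{a,b,d} | -b-> m1, -d-> m2
  m1 = c.c.0\{a,b,d} | -c-> m3
  m2 = (rec X. (0 + 0)\{a,c}\{a,d} + (d.(X + X) + (0\{a,d} + (0 + 0))) + b.c.c.0\{a,b,d}) + (rec X. (0 + 0)\{a,c}\{a,d} + (d.(X + X) + (0\{a,d} + (0 + 0))) + b.c.c.0\{a,b,d}) | -b-> m1, -d-> m2
  m3 = c.0\{a,b,d} | -c-> m4
  m4 = 0\{a,b,d} | deadlocked
LTS(Q): 5 reachable states
  n0 = rec X. (0 + 0)\{a,c}\{a,d} + (d.(X + X) + (0\{a,d} + (0 + 0))) + b.a.c.0\{a,b,d} | -b-> n1, -d-> n2
  n1 = a.c.0\{a,b,d} | -a-> n3
  n2 = (rec X. (0 + 0)\{a,c}\{a,d} + (d.(X + X) + (0\{a,d} + (0 + 0))) + b.a.c.0\{a,b,d}) + (rec X. (0 + 0)\{a,c}\{a,d} + (d.(X + X) + (0\{a,d} + (0 + 0))) + b.a.c.0\{a,b,d}) | -b-> n1, -d-> n2
  n3 = c.0\{a,b,d} | -c-> n4
  n4 = 0\{a,b,d} | deadlocked
Trace ⟨bc⟩ through P, begin at {m0}:
  step 1 (b): {m1}
  step 2 (c): {m3}
  ✓ P
Trace ⟨bc⟩ through Q, begin at {n0}:
  step 1 (b): {n1}
  step 2 (c): ∅ (Q stuck)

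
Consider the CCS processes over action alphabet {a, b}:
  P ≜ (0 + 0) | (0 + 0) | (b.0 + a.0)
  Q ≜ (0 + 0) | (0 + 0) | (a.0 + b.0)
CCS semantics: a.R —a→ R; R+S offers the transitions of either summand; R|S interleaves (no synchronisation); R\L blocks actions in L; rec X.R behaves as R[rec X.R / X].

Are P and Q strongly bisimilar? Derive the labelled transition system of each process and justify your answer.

P's transition system — 2 states:
  m0 = (0 + 0) | (0 + 0) | (b.0 + a.0) :: ··a··> m1, ··b··> m1
  m1 = (0 + 0) | (0 + 0) | 0 :: ∅
Q's transition system — 2 states:
  n0 = (0 + 0) | (0 + 0) | (a.0 + b.0) :: ··a··> n1, ··b··> n1
  n1 = (0 + 0) | (0 + 0) | 0 :: ∅
Partition-refinement fixed point:
  B0 = {m0, n0}
  B1 = {m1, n1}
m0 ∈ B0, n0 ∈ B0 → same block

bisimilar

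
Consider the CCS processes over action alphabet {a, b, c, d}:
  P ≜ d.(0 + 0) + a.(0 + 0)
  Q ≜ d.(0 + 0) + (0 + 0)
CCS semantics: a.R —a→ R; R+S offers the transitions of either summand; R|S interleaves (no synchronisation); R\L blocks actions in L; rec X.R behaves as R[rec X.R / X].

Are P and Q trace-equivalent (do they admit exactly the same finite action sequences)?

NO — witness ⟨a⟩

P's transition system — 2 states:
  p0 = d.(0 + 0) + a.(0 + 0) has moves —a→ p1, —d→ p1
  p1 = 0 + 0 has moves ∅
Q's transition system — 2 states:
  q0 = d.(0 + 0) + (0 + 0) has moves —d→ q1
  q1 = 0 + 0 has moves ∅
Executing a from P (initial set {p0}):
  step 1 (a): {p1}
  — P admits the full trace.
Executing a from Q (initial set {q0}):
  step 1 (a): no successor for Q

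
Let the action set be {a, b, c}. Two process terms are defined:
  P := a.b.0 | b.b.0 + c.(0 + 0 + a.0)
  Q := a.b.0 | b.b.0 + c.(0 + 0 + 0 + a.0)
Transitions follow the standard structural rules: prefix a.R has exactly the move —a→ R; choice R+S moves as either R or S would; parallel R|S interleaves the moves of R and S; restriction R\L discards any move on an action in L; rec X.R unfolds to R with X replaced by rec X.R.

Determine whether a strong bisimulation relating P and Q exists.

Reachable graph of P (11 states):
  s0 = a.b.0 | b.b.0 + c.(0 + 0 + a.0) :: —a→ s1, —b→ s2, —c→ s3
  s1 = b.0 | b.b.0 :: —b→ s4, —b→ s5
  s2 = a.b.0 | b.0 :: —a→ s5, —b→ s6
  s3 = 0 + 0 + a.0 :: —a→ s7
  s4 = 0 | b.b.0 :: —b→ s8
  s5 = b.0 | b.0 :: —b→ s8, —b→ s9
  s6 = a.b.0 | 0 :: —a→ s9
  s7 = 0 :: stopped
  s8 = 0 | b.0 :: —b→ s10
  s9 = b.0 | 0 :: —b→ s10
  s10 = 0 | 0 :: stopped
Reachable graph of Q (11 states):
  t0 = a.b.0 | b.b.0 + c.(0 + 0 + 0 + a.0) :: —a→ t1, —b→ t2, —c→ t3
  t1 = b.0 | b.b.0 :: —b→ t4, —b→ t5
  t2 = a.b.0 | b.0 :: —a→ t5, —b→ t6
  t3 = 0 + 0 + 0 + a.0 :: —a→ t7
  t4 = 0 | b.b.0 :: —b→ t8
  t5 = b.0 | b.0 :: —b→ t8, —b→ t9
  t6 = a.b.0 | 0 :: —a→ t9
  t7 = 0 :: stopped
  t8 = 0 | b.0 :: —b→ t10
  t9 = b.0 | 0 :: —b→ t10
  t10 = 0 | 0 :: stopped
Coarsest stable partition (strong bisimilarity classes):
  B0 = {s0, t0}
  B1 = {s2, t2}
  B2 = {s4, s5, t4, t5}
  B3 = {s8, s9, t8, t9}
  B4 = {s10, s7, t10, t7}
  B5 = {s6, t6}
  B6 = {s1, t1}
  B7 = {s3, t3}
s0 ∈ B0, t0 ∈ B0 → same block

P ~ Q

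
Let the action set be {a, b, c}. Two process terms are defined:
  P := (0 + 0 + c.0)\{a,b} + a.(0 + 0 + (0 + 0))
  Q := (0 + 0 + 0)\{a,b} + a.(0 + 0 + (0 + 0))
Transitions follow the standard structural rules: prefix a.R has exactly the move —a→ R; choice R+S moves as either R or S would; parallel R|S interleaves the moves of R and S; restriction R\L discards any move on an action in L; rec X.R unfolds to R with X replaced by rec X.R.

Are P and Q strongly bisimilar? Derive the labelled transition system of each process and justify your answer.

LTS(P): 3 reachable states
  s0 = (0 + 0 + c.0)\{a,b} + a.(0 + 0 + (0 + 0)) → —a→ s1, —c→ s2
  s1 = 0 + 0 + (0 + 0) → ∅
  s2 = 0\{a,b} → ∅
LTS(Q): 2 reachable states
  t0 = (0 + 0 + 0)\{a,b} + a.(0 + 0 + (0 + 0)) → —a→ t1
  t1 = 0 + 0 + (0 + 0) → ∅
Coarsest stable partition (strong bisimilarity classes):
  B0 = {s0}
  B1 = {s1, s2, t1}
  B2 = {t0}
s0 ∈ B0, t0 ∈ B2 → different blocks

P ≁ Q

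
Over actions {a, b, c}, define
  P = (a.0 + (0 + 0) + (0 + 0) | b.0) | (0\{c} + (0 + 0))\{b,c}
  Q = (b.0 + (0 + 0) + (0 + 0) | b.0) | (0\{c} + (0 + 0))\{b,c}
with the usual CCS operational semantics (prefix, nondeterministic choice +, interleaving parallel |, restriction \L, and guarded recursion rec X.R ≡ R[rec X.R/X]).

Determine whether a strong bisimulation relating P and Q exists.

P ≁ Q

LTS(P): 3 reachable states
  p0 = (a.0 + (0 + 0) + (0 + 0) | b.0) | (0\{c} + (0 + 0))\{b,c} | ··a··> p1, ··b··> p2
  p1 = 0 | (0\{c} + (0 + 0))\{b,c} | ·
  p2 = (0 + 0) | 0 | (0\{c} + (0 + 0))\{b,c} | ·
LTS(Q): 3 reachable states
  q0 = (b.0 + (0 + 0) + (0 + 0) | b.0) | (0\{c} + (0 + 0))\{b,c} | ··b··> q1, ··b··> q2
  q1 = (0 + 0) | 0 | (0\{c} + (0 + 0))\{b,c} | ·
  q2 = 0 | (0\{c} + (0 + 0))\{b,c} | ·
Bisimilarity quotient blocks:
  B0 = {p0}
  B1 = {p1, p2, q1, q2}
  B2 = {q0}
p0 ∈ B0, q0 ∈ B2 → different blocks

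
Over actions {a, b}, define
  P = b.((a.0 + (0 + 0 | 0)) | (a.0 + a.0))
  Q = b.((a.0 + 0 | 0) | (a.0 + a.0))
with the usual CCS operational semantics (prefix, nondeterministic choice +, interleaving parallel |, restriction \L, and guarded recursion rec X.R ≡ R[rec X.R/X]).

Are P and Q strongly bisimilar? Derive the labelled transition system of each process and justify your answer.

P's transition system — 5 states:
  p0 = b.((a.0 + (0 + 0 | 0)) | (a.0 + a.0)) has moves ··b··> p1
  p1 = (a.0 + (0 + 0 | 0)) | (a.0 + a.0) has moves ··a··> p2, ··a··> p3
  p2 = (a.0 + (0 + 0 | 0)) | 0 has moves ··a··> p4
  p3 = 0 | (a.0 + a.0) has moves ··a··> p4
  p4 = 0 | 0 has moves ·
Q's transition system — 5 states:
  q0 = b.((a.0 + 0 | 0) | (a.0 + a.0)) has moves ··b··> q1
  q1 = (a.0 + 0 | 0) | (a.0 + a.0) has moves ··a··> q2, ··a··> q3
  q2 = (a.0 + 0 | 0) | 0 has moves ··a··> q4
  q3 = 0 | (a.0 + a.0) has moves ··a··> q4
  q4 = 0 | 0 has moves ·
Coarsest stable partition (strong bisimilarity classes):
  B0 = {p0, q0}
  B1 = {p1, q1}
  B2 = {p2, p3, q2, q3}
  B3 = {p4, q4}
p0 ∈ B0, q0 ∈ B0 → same block

P ~ Q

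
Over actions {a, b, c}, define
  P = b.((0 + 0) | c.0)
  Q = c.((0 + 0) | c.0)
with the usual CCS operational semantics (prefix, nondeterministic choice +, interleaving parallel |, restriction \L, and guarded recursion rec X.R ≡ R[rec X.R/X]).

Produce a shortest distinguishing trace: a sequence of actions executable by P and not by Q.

LTS(P): 3 reachable states
  p0 = b.((0 + 0) | c.0) :: =b=> p1
  p1 = (0 + 0) | c.0 :: =c=> p2
  p2 = (0 + 0) | 0 :: ·
LTS(Q): 3 reachable states
  q0 = c.((0 + 0) | c.0) :: =c=> q1
  q1 = (0 + 0) | c.0 :: =c=> q2
  q2 = (0 + 0) | 0 :: ·
Executing b from P (initial set {p0}):
  after b @ step 1: {p1}
  — P admits the full trace.
Executing b from Q (initial set {q0}):
  after b @ step 1: ∅  — Q cannot continue

b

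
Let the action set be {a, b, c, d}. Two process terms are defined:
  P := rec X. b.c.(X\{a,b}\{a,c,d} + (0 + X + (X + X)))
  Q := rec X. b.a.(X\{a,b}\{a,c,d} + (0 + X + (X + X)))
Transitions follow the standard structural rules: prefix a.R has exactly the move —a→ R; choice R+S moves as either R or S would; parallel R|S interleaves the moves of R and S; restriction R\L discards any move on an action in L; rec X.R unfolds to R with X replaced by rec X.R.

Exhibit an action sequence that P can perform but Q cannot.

LTS(P): 3 reachable states
  p0 = rec X. b.c.(X\{a,b}\{a,c,d} + (0 + X + (X + X))) has moves =b=> p1
  p1 = c.((rec X. b.c.(X\{a,b}\{a,c,d} + (0 + X + (X + X))))\{a,b}\{a,c,d} + (0 + (rec X. b.c.(X\{a,b}\{a,c,d} + (0 + X + (X + X)))) + ((rec X. b.c.(X\{a,b}\{a,c,d} + (0 + X + (X + X)))) + (rec X. b.c.(X\{a,b}\{a,c,d} + (0 + X + (X + X))))))) has moves =c=> p2
  p2 = (rec X. b.c.(X\{a,b}\{a,c,d} + (0 + X + (X + X))))\{a,b}\{a,c,d} + (0 + (rec X. b.c.(X\{a,b}\{a,c,d} + (0 + X + (X + X)))) + ((rec X. b.c.(X\{a,b}\{a,c,d} + (0 + X + (X + X)))) + (rec X. b.c.(X\{a,b}\{a,c,d} + (0 + X + (X + X)))))) has moves =b=> p1
LTS(Q): 3 reachable states
  q0 = rec X. b.a.(X\{a,b}\{a,c,d} + (0 + X + (X + X))) has moves =b=> q1
  q1 = a.((rec X. b.a.(X\{a,b}\{a,c,d} + (0 + X + (X + X))))\{a,b}\{a,c,d} + (0 + (rec X. b.a.(X\{a,b}\{a,c,d} + (0 + X + (X + X)))) + ((rec X. b.a.(X\{a,b}\{a,c,d} + (0 + X + (X + X)))) + (rec X. b.a.(X\{a,b}\{a,c,d} + (0 + X + (X + X))))))) has moves =a=> q2
  q2 = (rec X. b.a.(X\{a,b}\{a,c,d} + (0 + X + (X + X))))\{a,b}\{a,c,d} + (0 + (rec X. b.a.(X\{a,b}\{a,c,d} + (0 + X + (X + X)))) + ((rec X. b.a.(X\{a,b}\{a,c,d} + (0 + X + (X + X)))) + (rec X. b.a.(X\{a,b}\{a,c,d} + (0 + X + (X + X)))))) has moves =b=> q1
Executing bc from P (initial set {p0}):
  [1] b ⇒ {p1}
  [2] c ⇒ {p2}
  P completes σ.
Executing bc from Q (initial set {q0}):
  [1] b ⇒ {q1}
  [2] c ⇒ ∅  — Q cannot continue

bc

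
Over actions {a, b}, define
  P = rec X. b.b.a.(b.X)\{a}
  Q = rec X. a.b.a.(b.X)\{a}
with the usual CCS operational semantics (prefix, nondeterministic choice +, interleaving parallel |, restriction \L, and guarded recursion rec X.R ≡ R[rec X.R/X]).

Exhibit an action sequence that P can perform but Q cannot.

b

LTS(P): 7 reachable states
  s0 = rec X. b.b.a.(b.X)\{a} has moves —b→ s1
  s1 = b.a.(b.(rec X. b.b.a.(b.X)\{a}))\{a} has moves —b→ s2
  s2 = a.(b.(rec X. b.b.a.(b.X)\{a}))\{a} has moves —a→ s3
  s3 = (b.(rec X. b.b.a.(b.X)\{a}))\{a} has moves —b→ s4
  s4 = (rec X. b.b.a.(b.X)\{a})\{a} has moves —b→ s5
  s5 = (b.a.(b.(rec X. b.b.a.(b.X)\{a}))\{a})\{a} has moves —b→ s6
  s6 = (a.(b.(rec X. b.b.a.(b.X)\{a}))\{a})\{a} has moves ∅
LTS(Q): 5 reachable states
  t0 = rec X. a.b.a.(b.X)\{a} has moves —a→ t1
  t1 = b.a.(b.(rec X. a.b.a.(b.X)\{a}))\{a} has moves —b→ t2
  t2 = a.(b.(rec X. a.b.a.(b.X)\{a}))\{a} has moves —a→ t3
  t3 = (b.(rec X. a.b.a.(b.X)\{a}))\{a} has moves —b→ t4
  t4 = (rec X. a.b.a.(b.X)\{a})\{a} has moves ∅
Executing b from P (initial set {s0}):
  after b @ step 1: {s1}
  ✓ P
Executing b from Q (initial set {t0}):
  after b @ step 1: ∅ (Q stuck)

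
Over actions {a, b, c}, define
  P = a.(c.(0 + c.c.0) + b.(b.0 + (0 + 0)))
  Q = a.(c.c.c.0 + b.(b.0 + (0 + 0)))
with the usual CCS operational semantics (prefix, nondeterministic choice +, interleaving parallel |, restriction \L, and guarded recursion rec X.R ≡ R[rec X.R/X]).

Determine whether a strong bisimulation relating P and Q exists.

bisimilar

LTS(P): 6 reachable states
  s0 = a.(c.(0 + c.c.0) + b.(b.0 + (0 + 0))) → ··a··> s1
  s1 = c.(0 + c.c.0) + b.(b.0 + (0 + 0)) → ··b··> s2, ··c··> s3
  s2 = b.0 + (0 + 0) → ··b··> s4
  s3 = 0 + c.c.0 → ··c··> s5
  s4 = 0 → ∅
  s5 = c.0 → ··c··> s4
LTS(Q): 6 reachable states
  t0 = a.(c.c.c.0 + b.(b.0 + (0 + 0))) → ··a··> t1
  t1 = c.c.c.0 + b.(b.0 + (0 + 0)) → ··b··> t2, ··c··> t3
  t2 = b.0 + (0 + 0) → ··b··> t4
  t3 = c.c.0 → ··c··> t5
  t4 = 0 → ∅
  t5 = c.0 → ··c··> t4
Bisimilarity quotient blocks:
  B0 = {s0, t0}
  B1 = {s1, t1}
  B2 = {s3, t3}
  B3 = {s5, t5}
  B4 = {s4, t4}
  B5 = {s2, t2}
s0 ∈ B0, t0 ∈ B0 → same block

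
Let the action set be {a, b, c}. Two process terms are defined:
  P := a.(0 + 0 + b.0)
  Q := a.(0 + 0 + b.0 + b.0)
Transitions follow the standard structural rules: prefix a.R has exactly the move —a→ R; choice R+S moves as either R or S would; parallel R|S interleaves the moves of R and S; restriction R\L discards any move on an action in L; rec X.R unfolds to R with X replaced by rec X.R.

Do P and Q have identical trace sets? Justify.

YES

LTS(P): 3 reachable states
  s0 = a.(0 + 0 + b.0) has moves =a=> s1
  s1 = 0 + 0 + b.0 has moves =b=> s2
  s2 = 0 has moves (no moves)
LTS(Q): 3 reachable states
  t0 = a.(0 + 0 + b.0 + b.0) has moves =a=> t1
  t1 = 0 + 0 + b.0 + b.0 has moves =b=> t2
  t2 = 0 has moves (no moves)
Bisimilarity quotient blocks:
  B0 = {s0, t0}
  B1 = {s1, t1}
  B2 = {s2, t2}
s0 ∈ B0, t0 ∈ B0 → same block
Bisimilar ⇒ trace-equivalent.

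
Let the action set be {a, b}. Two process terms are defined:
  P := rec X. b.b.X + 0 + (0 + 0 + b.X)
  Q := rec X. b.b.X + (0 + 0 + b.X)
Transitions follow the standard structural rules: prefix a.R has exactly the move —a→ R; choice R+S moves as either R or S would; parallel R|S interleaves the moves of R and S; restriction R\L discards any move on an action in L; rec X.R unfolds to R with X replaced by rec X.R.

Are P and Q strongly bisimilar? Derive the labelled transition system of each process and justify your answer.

Reachable graph of P (2 states):
  p0 = rec X. b.b.X + 0 + (0 + 0 + b.X) → -b-> p0, -b-> p1
  p1 = b.(rec X. b.b.X + 0 + (0 + 0 + b.X)) → -b-> p0
Reachable graph of Q (2 states):
  q0 = rec X. b.b.X + (0 + 0 + b.X) → -b-> q0, -b-> q1
  q1 = b.(rec X. b.b.X + (0 + 0 + b.X)) → -b-> q0
Partition-refinement fixed point:
  B0 = {p0, p1, q0, q1}
p0 ∈ B0, q0 ∈ B0 → same block

YES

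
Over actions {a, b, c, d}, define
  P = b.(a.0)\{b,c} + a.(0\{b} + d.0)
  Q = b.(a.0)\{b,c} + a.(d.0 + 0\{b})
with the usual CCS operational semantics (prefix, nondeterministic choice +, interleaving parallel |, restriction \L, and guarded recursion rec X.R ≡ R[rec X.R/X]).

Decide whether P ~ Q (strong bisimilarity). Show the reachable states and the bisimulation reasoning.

Reachable graph of P (5 states):
  s0 = b.(a.0)\{b,c} + a.(0\{b} + d.0) | --a--▸ s1, --b--▸ s2
  s1 = 0\{b} + d.0 | --d--▸ s3
  s2 = (a.0)\{b,c} | --a--▸ s4
  s3 = 0 | stopped
  s4 = 0\{b,c} | stopped
Reachable graph of Q (5 states):
  t0 = b.(a.0)\{b,c} + a.(d.0 + 0\{b}) | --a--▸ t1, --b--▸ t2
  t1 = d.0 + 0\{b} | --d--▸ t3
  t2 = (a.0)\{b,c} | --a--▸ t4
  t3 = 0 | stopped
  t4 = 0\{b,c} | stopped
Bisimilarity quotient blocks:
  B0 = {s0, t0}
  B1 = {s2, t2}
  B2 = {s3, s4, t3, t4}
  B3 = {s1, t1}
s0 ∈ B0, t0 ∈ B0 → same block

bisimilar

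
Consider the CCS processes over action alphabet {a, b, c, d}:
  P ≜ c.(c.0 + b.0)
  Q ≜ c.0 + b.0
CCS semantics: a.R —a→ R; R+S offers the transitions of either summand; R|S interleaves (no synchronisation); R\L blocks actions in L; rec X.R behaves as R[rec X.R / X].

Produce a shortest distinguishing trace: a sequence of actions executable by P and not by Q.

cb

LTS(P): 3 reachable states
  m0 = c.(c.0 + b.0) :: ··c··> m1
  m1 = c.0 + b.0 :: ··b··> m2, ··c··> m2
  m2 = 0 :: ·
LTS(Q): 2 reachable states
  n0 = c.0 + b.0 :: ··b··> n1, ··c··> n1
  n1 = 0 :: ·
Run σ = ⟨cb⟩ on P: start {m0}
  [1] c ⇒ {m1}
  [2] b ⇒ {m2}
  P completes σ.
Run σ = ⟨cb⟩ on Q: start {n0}
  [1] c ⇒ {n1}
  [2] b ⇒ no successor for Q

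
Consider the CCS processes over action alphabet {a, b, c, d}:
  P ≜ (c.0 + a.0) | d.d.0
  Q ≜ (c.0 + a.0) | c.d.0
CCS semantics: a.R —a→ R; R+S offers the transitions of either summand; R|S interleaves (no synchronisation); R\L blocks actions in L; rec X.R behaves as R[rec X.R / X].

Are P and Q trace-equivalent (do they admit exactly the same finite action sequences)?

LTS(P): 6 reachable states
  m0 = (c.0 + a.0) | d.d.0 → =a=> m1, =c=> m1, =d=> m2
  m1 = 0 | d.d.0 → =d=> m3
  m2 = (c.0 + a.0) | d.0 → =a=> m3, =c=> m3, =d=> m4
  m3 = 0 | d.0 → =d=> m5
  m4 = (c.0 + a.0) | 0 → =a=> m5, =c=> m5
  m5 = 0 | 0 → (no moves)
LTS(Q): 6 reachable states
  n0 = (c.0 + a.0) | c.d.0 → =a=> n1, =c=> n1, =c=> n2
  n1 = 0 | c.d.0 → =c=> n3
  n2 = (c.0 + a.0) | d.0 → =a=> n3, =c=> n3, =d=> n4
  n3 = 0 | d.0 → =d=> n5
  n4 = (c.0 + a.0) | 0 → =a=> n5, =c=> n5
  n5 = 0 | 0 → (no moves)
Run σ = ⟨d⟩ on P: start {m0}
  [1] d ⇒ {m2}
  — P admits the full trace.
Run σ = ⟨d⟩ on Q: start {n0}
  [1] d ⇒ no successor for Q

traces(P) ≠ traces(Q) — witness ⟨d⟩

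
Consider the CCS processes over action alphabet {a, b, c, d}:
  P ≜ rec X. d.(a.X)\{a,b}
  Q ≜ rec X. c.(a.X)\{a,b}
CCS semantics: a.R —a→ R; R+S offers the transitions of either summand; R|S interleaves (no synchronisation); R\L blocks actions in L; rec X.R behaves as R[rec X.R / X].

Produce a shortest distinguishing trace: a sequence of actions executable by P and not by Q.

P's transition system — 2 states:
  u0 = rec X. d.(a.X)\{a,b} | -d-> u1
  u1 = (a.(rec X. d.(a.X)\{a,b}))\{a,b} | deadlocked
Q's transition system — 2 states:
  v0 = rec X. c.(a.X)\{a,b} | -c-> v1
  v1 = (a.(rec X. c.(a.X)\{a,b}))\{a,b} | deadlocked
Run σ = ⟨d⟩ on P: start {u0}
  step 1 (d): {u1}
  — P admits the full trace.
Run σ = ⟨d⟩ on Q: start {v0}
  step 1 (d): ∅  — Q cannot continue

d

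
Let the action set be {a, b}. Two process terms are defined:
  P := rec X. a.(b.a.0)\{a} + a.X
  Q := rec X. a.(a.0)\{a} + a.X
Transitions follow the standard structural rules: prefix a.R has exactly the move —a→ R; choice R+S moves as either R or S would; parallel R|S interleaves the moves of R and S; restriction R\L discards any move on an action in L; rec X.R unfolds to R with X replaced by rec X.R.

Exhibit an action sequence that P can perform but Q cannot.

ab

Reachable graph of P (3 states):
  u0 = rec X. a.(b.a.0)\{a} + a.X has moves -a-> u0, -a-> u1
  u1 = (b.a.0)\{a} has moves -b-> u2
  u2 = (a.0)\{a} has moves ·
Reachable graph of Q (2 states):
  v0 = rec X. a.(a.0)\{a} + a.X has moves -a-> v0, -a-> v1
  v1 = (a.0)\{a} has moves ·
Run σ = ⟨ab⟩ on P: start {u0}
  step 1 (a): {u0, u1}
  step 2 (b): {u2}
  P completes σ.
Run σ = ⟨ab⟩ on Q: start {v0}
  step 1 (a): {v0, v1}
  step 2 (b): ∅ (Q stuck)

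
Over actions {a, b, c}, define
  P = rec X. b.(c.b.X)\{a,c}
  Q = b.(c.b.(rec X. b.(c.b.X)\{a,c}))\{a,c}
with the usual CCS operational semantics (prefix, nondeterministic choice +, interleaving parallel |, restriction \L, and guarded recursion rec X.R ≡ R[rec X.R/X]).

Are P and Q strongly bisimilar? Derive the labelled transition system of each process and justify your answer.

P's transition system — 2 states:
  p0 = rec X. b.(c.b.X)\{a,c} has moves --b--▸ p1
  p1 = (c.b.(rec X. b.(c.b.X)\{a,c}))\{a,c} has moves (no moves)
Q's transition system — 2 states:
  q0 = b.(c.b.(rec X. b.(c.b.X)\{a,c}))\{a,c} has moves --b--▸ q1
  q1 = (c.b.(rec X. b.(c.b.X)\{a,c}))\{a,c} has moves (no moves)
Partition-refinement fixed point:
  B0 = {p0, q0}
  B1 = {p1, q1}
p0 ∈ B0, q0 ∈ B0 → same block

P ~ Q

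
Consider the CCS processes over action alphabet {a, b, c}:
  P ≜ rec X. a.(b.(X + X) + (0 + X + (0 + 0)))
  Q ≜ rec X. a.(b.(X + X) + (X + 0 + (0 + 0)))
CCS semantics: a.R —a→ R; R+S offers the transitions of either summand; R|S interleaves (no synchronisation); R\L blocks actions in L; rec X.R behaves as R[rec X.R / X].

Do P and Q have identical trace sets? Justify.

traces(P) = traces(Q)

Reachable graph of P (3 states):
  s0 = rec X. a.(b.(X + X) + (0 + X + (0 + 0))) → ··a··> s1
  s1 = b.((rec X. a.(b.(X + X) + (0 + X + (0 + 0)))) + (rec X. a.(b.(X + X) + (0 + X + (0 + 0))))) + (0 + (rec X. a.(b.(X + X) + (0 + X + (0 + 0)))) + (0 + 0)) → ··a··> s1, ··b··> s2
  s2 = (rec X. a.(b.(X + X) + (0 + X + (0 + 0)))) + (rec X. a.(b.(X + X) + (0 + X + (0 + 0)))) → ··a··> s1
Reachable graph of Q (3 states):
  t0 = rec X. a.(b.(X + X) + (X + 0 + (0 + 0))) → ··a··> t1
  t1 = b.((rec X. a.(b.(X + X) + (X + 0 + (0 + 0)))) + (rec X. a.(b.(X + X) + (X + 0 + (0 + 0))))) + ((rec X. a.(b.(X + X) + (X + 0 + (0 + 0)))) + 0 + (0 + 0)) → ··a··> t1, ··b··> t2
  t2 = (rec X. a.(b.(X + X) + (X + 0 + (0 + 0)))) + (rec X. a.(b.(X + X) + (X + 0 + (0 + 0)))) → ··a··> t1
Bisimilarity quotient blocks:
  B0 = {s0, s2, t0, t2}
  B1 = {s1, t1}
s0 ∈ B0, t0 ∈ B0 → same block
Bisimilar ⇒ trace-equivalent.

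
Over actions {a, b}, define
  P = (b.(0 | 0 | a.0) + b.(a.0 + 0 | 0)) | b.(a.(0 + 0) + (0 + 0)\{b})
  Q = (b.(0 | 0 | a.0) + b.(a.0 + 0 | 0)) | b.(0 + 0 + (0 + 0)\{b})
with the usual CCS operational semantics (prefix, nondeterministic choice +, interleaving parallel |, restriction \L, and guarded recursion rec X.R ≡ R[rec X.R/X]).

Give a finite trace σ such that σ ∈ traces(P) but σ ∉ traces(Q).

P's transition system — 15 states:
  u0 = (b.(0 | 0 | a.0) + b.(a.0 + 0 | 0)) | b.(a.(0 + 0) + (0 + 0)\{b}) has moves -b-> u1, -b-> u2, -b-> u3
  u1 = (a.0 + 0 | 0) | b.(a.(0 + 0) + (0 + 0)\{b}) has moves -a-> u4, -b-> u5
  u2 = (b.(0 | 0 | a.0) + b.(a.0 + 0 | 0)) | (a.(0 + 0) + (0 + 0)\{b}) has moves -a-> u6, -b-> u5, -b-> u7
  u3 = 0 | 0 | a.0 | b.(a.(0 + 0) + (0 + 0)\{b}) has moves -a-> u8, -b-> u7
  u4 = 0 | b.(a.(0 + 0) + (0 + 0)\{b}) has moves -b-> u9
  u5 = (a.0 + 0 | 0) | (a.(0 + 0) + (0 + 0)\{b}) has moves -a-> u10, -a-> u9
  u6 = (b.(0 | 0 | a.0) + b.(a.0 + 0 | 0)) | (0 + 0) has moves -b-> u10, -b-> u11
  u7 = 0 | 0 | a.0 | (a.(0 + 0) + (0 + 0)\{b}) has moves -a-> u11, -a-> u12
  u8 = 0 | 0 | 0 | b.(a.(0 + 0) + (0 + 0)\{b}) has moves -b-> u12
  u9 = 0 | (a.(0 + 0) + (0 + 0)\{b}) has moves -a-> u13
  u10 = (a.0 + 0 | 0) | (0 + 0) has moves -a-> u13
  u11 = 0 | 0 | a.0 | (0 + 0) has moves -a-> u14
  u12 = 0 | 0 | 0 | (a.(0 + 0) + (0 + 0)\{b}) has moves -a-> u14
  u13 = 0 | (0 + 0) has moves (no moves)
  u14 = 0 | 0 | 0 | (0 + 0) has moves (no moves)
Q's transition system — 10 states:
  v0 = (b.(0 | 0 | a.0) + b.(a.0 + 0 | 0)) | b.(0 + 0 + (0 + 0)\{b}) has moves -b-> v1, -b-> v2, -b-> v3
  v1 = (a.0 + 0 | 0) | b.(0 + 0 + (0 + 0)\{b}) has moves -a-> v4, -b-> v5
  v2 = (b.(0 | 0 | a.0) + b.(a.0 + 0 | 0)) | (0 + 0 + (0 + 0)\{b}) has moves -b-> v5, -b-> v6
  v3 = 0 | 0 | a.0 | b.(0 + 0 + (0 + 0)\{b}) has moves -a-> v7, -b-> v6
  v4 = 0 | b.(0 + 0 + (0 + 0)\{b}) has moves -b-> v8
  v5 = (a.0 + 0 | 0) | (0 + 0 + (0 + 0)\{b}) has moves -a-> v8
  v6 = 0 | 0 | a.0 | (0 + 0 + (0 + 0)\{b}) has moves -a-> v9
  v7 = 0 | 0 | 0 | b.(0 + 0 + (0 + 0)\{b}) has moves -b-> v9
  v8 = 0 | (0 + 0 + (0 + 0)\{b}) has moves (no moves)
  v9 = 0 | 0 | 0 | (0 + 0 + (0 + 0)\{b}) has moves (no moves)
Trace ⟨baba⟩ through P, begin at {u0}:
  [1] b ⇒ {u1, u2, u3}
  [2] a ⇒ {u4, u6, u8}
  [3] b ⇒ {u10, u11, u12, u9}
  [4] a ⇒ {u13, u14}
  P completes σ.
Trace ⟨baba⟩ through Q, begin at {v0}:
  [1] b ⇒ {v1, v2, v3}
  [2] a ⇒ {v4, v7}
  [3] b ⇒ {v8, v9}
  [4] a ⇒ ∅ (Q stuck)

baba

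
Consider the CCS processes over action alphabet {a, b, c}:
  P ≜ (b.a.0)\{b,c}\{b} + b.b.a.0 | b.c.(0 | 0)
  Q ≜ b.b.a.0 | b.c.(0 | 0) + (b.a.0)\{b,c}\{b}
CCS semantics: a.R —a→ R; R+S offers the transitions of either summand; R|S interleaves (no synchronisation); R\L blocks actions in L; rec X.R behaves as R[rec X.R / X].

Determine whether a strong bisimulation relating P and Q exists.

YES

Reachable graph of P (12 states):
  p0 = (b.a.0)\{b,c}\{b} + b.b.a.0 | b.c.(0 | 0) ⊢ =b=> p1, =b=> p2
  p1 = b.a.0 | b.c.(0 | 0) ⊢ =b=> p3, =b=> p4
  p2 = b.b.a.0 | c.(0 | 0) ⊢ =b=> p4, =c=> p5
  p3 = a.0 | b.c.(0 | 0) ⊢ =a=> p6, =b=> p7
  p4 = b.a.0 | c.(0 | 0) ⊢ =b=> p7, =c=> p8
  p5 = b.b.a.0 | (0 | 0) ⊢ =b=> p8
  p6 = 0 | b.c.(0 | 0) ⊢ =b=> p9
  p7 = a.0 | c.(0 | 0) ⊢ =a=> p9, =c=> p10
  p8 = b.a.0 | (0 | 0) ⊢ =b=> p10
  p9 = 0 | c.(0 | 0) ⊢ =c=> p11
  p10 = a.0 | (0 | 0) ⊢ =a=> p11
  p11 = 0 | (0 | 0) ⊢ (no moves)
Reachable graph of Q (12 states):
  q0 = b.b.a.0 | b.c.(0 | 0) + (b.a.0)\{b,c}\{b} ⊢ =b=> q1, =b=> q2
  q1 = b.a.0 | b.c.(0 | 0) ⊢ =b=> q3, =b=> q4
  q2 = b.b.a.0 | c.(0 | 0) ⊢ =b=> q4, =c=> q5
  q3 = a.0 | b.c.(0 | 0) ⊢ =a=> q6, =b=> q7
  q4 = b.a.0 | c.(0 | 0) ⊢ =b=> q7, =c=> q8
  q5 = b.b.a.0 | (0 | 0) ⊢ =b=> q8
  q6 = 0 | b.c.(0 | 0) ⊢ =b=> q9
  q7 = a.0 | c.(0 | 0) ⊢ =a=> q9, =c=> q10
  q8 = b.a.0 | (0 | 0) ⊢ =b=> q10
  q9 = 0 | c.(0 | 0) ⊢ =c=> q11
  q10 = a.0 | (0 | 0) ⊢ =a=> q11
  q11 = 0 | (0 | 0) ⊢ (no moves)
Bisimilarity quotient blocks:
  B0 = {p0, q0}
  B1 = {p2, q2}
  B2 = {p4, q4}
  B3 = {p7, q7}
  B4 = {p10, q10}
  B5 = {p11, q11}
  B6 = {p9, q9}
  B7 = {p8, q8}
  B8 = {p5, q5}
  B9 = {p1, q1}
  B10 = {p3, q3}
  B11 = {p6, q6}
p0 ∈ B0, q0 ∈ B0 → same block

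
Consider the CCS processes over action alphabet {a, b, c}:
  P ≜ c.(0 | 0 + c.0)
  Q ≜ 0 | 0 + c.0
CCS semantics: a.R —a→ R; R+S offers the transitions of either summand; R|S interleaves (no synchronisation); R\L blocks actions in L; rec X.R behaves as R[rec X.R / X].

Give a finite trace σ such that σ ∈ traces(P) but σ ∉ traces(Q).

LTS(P): 3 reachable states
  u0 = c.(0 | 0 + c.0) has moves --c--▸ u1
  u1 = 0 | 0 + c.0 has moves --c--▸ u2
  u2 = 0 has moves (no moves)
LTS(Q): 2 reachable states
  v0 = 0 | 0 + c.0 has moves --c--▸ v1
  v1 = 0 has moves (no moves)
Run σ = ⟨cc⟩ on P: start {u0}
  [1] c ⇒ {u1}
  [2] c ⇒ {u2}
  P completes σ.
Run σ = ⟨cc⟩ on Q: start {v0}
  [1] c ⇒ {v1}
  [2] c ⇒ no successor for Q

cc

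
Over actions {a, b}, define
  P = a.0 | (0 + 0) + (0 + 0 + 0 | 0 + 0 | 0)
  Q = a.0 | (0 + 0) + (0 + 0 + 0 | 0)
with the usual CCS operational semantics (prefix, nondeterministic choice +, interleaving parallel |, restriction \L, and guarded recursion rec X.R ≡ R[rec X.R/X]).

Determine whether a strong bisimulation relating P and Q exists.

Reachable graph of P (2 states):
  u0 = a.0 | (0 + 0) + (0 + 0 + 0 | 0 + 0 | 0) has moves ··a··> u1
  u1 = 0 | (0 + 0) has moves (no moves)
Reachable graph of Q (2 states):
  v0 = a.0 | (0 + 0) + (0 + 0 + 0 | 0) has moves ··a··> v1
  v1 = 0 | (0 + 0) has moves (no moves)
Bisimilarity quotient blocks:
  B0 = {u0, v0}
  B1 = {u1, v1}
u0 ∈ B0, v0 ∈ B0 → same block

bisimilar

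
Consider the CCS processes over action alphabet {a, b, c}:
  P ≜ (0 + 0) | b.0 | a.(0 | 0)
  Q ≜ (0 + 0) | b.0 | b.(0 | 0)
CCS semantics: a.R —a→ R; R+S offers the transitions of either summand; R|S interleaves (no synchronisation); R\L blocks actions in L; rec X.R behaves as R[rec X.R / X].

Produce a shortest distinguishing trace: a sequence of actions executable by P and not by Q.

a

LTS(P): 4 reachable states
  m0 = (0 + 0) | b.0 | a.(0 | 0) → =a=> m1, =b=> m2
  m1 = (0 + 0) | b.0 | (0 | 0) → =b=> m3
  m2 = (0 + 0) | 0 | a.(0 | 0) → =a=> m3
  m3 = (0 + 0) | 0 | (0 | 0) → ∅
LTS(Q): 4 reachable states
  n0 = (0 + 0) | b.0 | b.(0 | 0) → =b=> n1, =b=> n2
  n1 = (0 + 0) | 0 | b.(0 | 0) → =b=> n3
  n2 = (0 + 0) | b.0 | (0 | 0) → =b=> n3
  n3 = (0 + 0) | 0 | (0 | 0) → ∅
Run σ = ⟨a⟩ on P: start {m0}
  step 1 (a): {m1}
  — P admits the full trace.
Run σ = ⟨a⟩ on Q: start {n0}
  step 1 (a): ∅  — Q cannot continue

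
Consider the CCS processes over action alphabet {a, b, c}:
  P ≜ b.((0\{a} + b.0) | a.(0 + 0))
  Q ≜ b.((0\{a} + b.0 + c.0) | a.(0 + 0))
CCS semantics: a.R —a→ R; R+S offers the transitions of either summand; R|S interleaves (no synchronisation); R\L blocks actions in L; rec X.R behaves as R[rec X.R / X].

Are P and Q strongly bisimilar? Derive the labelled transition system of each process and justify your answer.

P ≁ Q

Reachable graph of P (5 states):
  u0 = b.((0\{a} + b.0) | a.(0 + 0)) :: =b=> u1
  u1 = (0\{a} + b.0) | a.(0 + 0) :: =a=> u2, =b=> u3
  u2 = (0\{a} + b.0) | (0 + 0) :: =b=> u4
  u3 = 0 | a.(0 + 0) :: =a=> u4
  u4 = 0 | (0 + 0) :: deadlocked
Reachable graph of Q (5 states):
  v0 = b.((0\{a} + b.0 + c.0) | a.(0 + 0)) :: =b=> v1
  v1 = (0\{a} + b.0 + c.0) | a.(0 + 0) :: =a=> v2, =b=> v3, =c=> v3
  v2 = (0\{a} + b.0 + c.0) | (0 + 0) :: =b=> v4, =c=> v4
  v3 = 0 | a.(0 + 0) :: =a=> v4
  v4 = 0 | (0 + 0) :: deadlocked
Bisimilarity quotient blocks:
  B0 = {u0}
  B1 = {u1}
  B2 = {u2}
  B3 = {u4, v4}
  B4 = {u3, v3}
  B5 = {v0}
  B6 = {v1}
  B7 = {v2}
u0 ∈ B0, v0 ∈ B5 → different blocks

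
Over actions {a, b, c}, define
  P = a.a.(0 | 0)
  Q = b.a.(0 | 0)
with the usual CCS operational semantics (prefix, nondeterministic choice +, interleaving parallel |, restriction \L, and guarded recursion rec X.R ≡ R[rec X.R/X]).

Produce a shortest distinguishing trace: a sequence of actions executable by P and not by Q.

a

Reachable graph of P (3 states):
  s0 = a.a.(0 | 0) → ··a··> s1
  s1 = a.(0 | 0) → ··a··> s2
  s2 = 0 | 0 → deadlocked
Reachable graph of Q (3 states):
  t0 = b.a.(0 | 0) → ··b··> t1
  t1 = a.(0 | 0) → ··a··> t2
  t2 = 0 | 0 → deadlocked
Run σ = ⟨a⟩ on P: start {s0}
  step 1 (a): {s1}
  P completes σ.
Run σ = ⟨a⟩ on Q: start {t0}
  step 1 (a): ∅  — Q cannot continue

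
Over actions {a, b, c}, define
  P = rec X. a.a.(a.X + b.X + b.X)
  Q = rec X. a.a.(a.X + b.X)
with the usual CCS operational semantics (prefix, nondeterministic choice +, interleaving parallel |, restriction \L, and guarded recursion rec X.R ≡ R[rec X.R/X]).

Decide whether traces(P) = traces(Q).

Reachable graph of P (3 states):
  s0 = rec X. a.a.(a.X + b.X + b.X) :: ··a··> s1
  s1 = a.(a.(rec X. a.a.(a.X + b.X + b.X)) + b.(rec X. a.a.(a.X + b.X + b.X)) + b.(rec X. a.a.(a.X + b.X + b.X))) :: ··a··> s2
  s2 = a.(rec X. a.a.(a.X + b.X + b.X)) + b.(rec X. a.a.(a.X + b.X + b.X)) + b.(rec X. a.a.(a.X + b.X + b.X)) :: ··a··> s0, ··b··> s0
Reachable graph of Q (3 states):
  t0 = rec X. a.a.(a.X + b.X) :: ··a··> t1
  t1 = a.(a.(rec X. a.a.(a.X + b.X)) + b.(rec X. a.a.(a.X + b.X))) :: ··a··> t2
  t2 = a.(rec X. a.a.(a.X + b.X)) + b.(rec X. a.a.(a.X + b.X)) :: ··a··> t0, ··b··> t0
Partition-refinement fixed point:
  B0 = {s0, t0}
  B1 = {s1, t1}
  B2 = {s2, t2}
s0 ∈ B0, t0 ∈ B0 → same block
Bisimilar ⇒ trace-equivalent.

traces(P) = traces(Q)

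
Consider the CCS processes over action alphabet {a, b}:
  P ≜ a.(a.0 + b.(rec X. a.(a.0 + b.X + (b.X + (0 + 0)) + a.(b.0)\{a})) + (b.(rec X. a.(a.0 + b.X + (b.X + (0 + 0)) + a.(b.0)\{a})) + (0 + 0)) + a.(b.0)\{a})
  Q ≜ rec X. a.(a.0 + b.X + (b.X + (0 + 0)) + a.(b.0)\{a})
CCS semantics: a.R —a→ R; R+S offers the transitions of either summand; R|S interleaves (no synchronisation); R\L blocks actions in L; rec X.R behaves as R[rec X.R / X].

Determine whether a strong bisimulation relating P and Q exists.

bisimilar

P's transition system — 6 states:
  p0 = a.(a.0 + b.(rec X. a.(a.0 + b.X + (b.X + (0 + 0)) + a.(b.0)\{a})) + (b.(rec X. a.(a.0 + b.X + (b.X + (0 + 0)) + a.(b.0)\{a})) + (0 + 0)) + a.(b.0)\{a}) → —a→ p1
  p1 = a.0 + b.(rec X. a.(a.0 + b.X + (b.X + (0 + 0)) + a.(b.0)\{a})) + (b.(rec X. a.(a.0 + b.X + (b.X + (0 + 0)) + a.(b.0)\{a})) + (0 + 0)) + a.(b.0)\{a} → —a→ p2, —a→ p3, —b→ p4
  p2 = (b.0)\{a} → —b→ p5
  p3 = 0 → deadlocked
  p4 = rec X. a.(a.0 + b.X + (b.X + (0 + 0)) + a.(b.0)\{a}) → —a→ p1
  p5 = 0\{a} → deadlocked
Q's transition system — 5 states:
  q0 = rec X. a.(a.0 + b.X + (b.X + (0 + 0)) + a.(b.0)\{a}) → —a→ q1
  q1 = a.0 + b.(rec X. a.(a.0 + b.X + (b.X + (0 + 0)) + a.(b.0)\{a})) + (b.(rec X. a.(a.0 + b.X + (b.X + (0 + 0)) + a.(b.0)\{a})) + (0 + 0)) + a.(b.0)\{a} → —a→ q2, —a→ q3, —b→ q0
  q2 = (b.0)\{a} → —b→ q4
  q3 = 0 → deadlocked
  q4 = 0\{a} → deadlocked
Partition-refinement fixed point:
  B0 = {p0, p4, q0}
  B1 = {p1, q1}
  B2 = {p3, p5, q3, q4}
  B3 = {p2, q2}
p0 ∈ B0, q0 ∈ B0 → same block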